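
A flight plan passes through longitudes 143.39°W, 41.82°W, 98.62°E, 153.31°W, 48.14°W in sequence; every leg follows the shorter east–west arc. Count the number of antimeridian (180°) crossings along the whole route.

Leg 1: -143.39° → -41.82°, shortest Δλ = 101.57° (east) — does not cross 180°.
Leg 2: -41.82° → +98.62°, shortest Δλ = 140.44° (east) — does not cross 180°.
Leg 3: +98.62° → -153.31°, shortest Δλ = 108.07° (east) — crosses 180°.
Leg 4: -153.31° → -48.14°, shortest Δλ = 105.17° (east) — does not cross 180°.
Total crossings: 1.

1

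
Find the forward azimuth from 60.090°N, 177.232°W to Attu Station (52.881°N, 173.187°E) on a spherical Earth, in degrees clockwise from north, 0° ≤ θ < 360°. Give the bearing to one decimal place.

Δλ = 173.187 − -177.232 = 350.419°; wrapped into (−180°, 180°]: -9.581°.
θ = atan2( sin Δλ · cos φ₂ , cos φ₁ · sin φ₂ − sin φ₁ · cos φ₂ · cos Δλ )
  = atan2(-0.10044, -0.11819) = -139.641° → normalised to [0°, 360°): 220.359°.

220.4°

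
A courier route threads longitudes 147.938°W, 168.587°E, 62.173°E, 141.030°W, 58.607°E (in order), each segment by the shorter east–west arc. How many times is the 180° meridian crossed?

Leg 1: -147.938° → +168.587°, shortest Δλ = -43.475° (west) — crosses 180°.
Leg 2: +168.587° → +62.173°, shortest Δλ = -106.414° (west) — does not cross 180°.
Leg 3: +62.173° → -141.030°, shortest Δλ = 156.797° (east) — crosses 180°.
Leg 4: -141.030° → +58.607°, shortest Δλ = -160.363° (west) — crosses 180°.
Total crossings: 3.

3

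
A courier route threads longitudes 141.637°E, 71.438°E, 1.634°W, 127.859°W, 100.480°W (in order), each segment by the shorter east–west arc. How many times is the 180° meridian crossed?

0

Leg 1: +141.637° → +71.438°, shortest Δλ = -70.199° (west) — does not cross 180°.
Leg 2: +71.438° → -1.634°, shortest Δλ = -73.072° (west) — does not cross 180°.
Leg 3: -1.634° → -127.859°, shortest Δλ = -126.225° (west) — does not cross 180°.
Leg 4: -127.859° → -100.480°, shortest Δλ = 27.379° (east) — does not cross 180°.
Total crossings: 0.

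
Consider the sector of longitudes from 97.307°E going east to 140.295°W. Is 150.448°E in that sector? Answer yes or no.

Band width going east from +97.307° to -140.295°: ((-140.295 − 97.307) mod 360) = 122.398°.
Offset of +150.448° east of the west edge: ((150.448 − 97.307) mod 360) = 53.141°.
53.141° ≤ 122.398° ⇒ inside.

Yes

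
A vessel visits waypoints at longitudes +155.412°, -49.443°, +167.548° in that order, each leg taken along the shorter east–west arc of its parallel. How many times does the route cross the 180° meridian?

Leg 1: +155.412° → -49.443°, shortest Δλ = 155.145° (east) — crosses 180°.
Leg 2: -49.443° → +167.548°, shortest Δλ = -143.009° (west) — crosses 180°.
Total crossings: 2.

2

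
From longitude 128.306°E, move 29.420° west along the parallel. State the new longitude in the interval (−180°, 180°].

98.886°E

Start at +128.306°; shift −29.420° → +98.886°.
+98.886° already lies in (−180°, 180°].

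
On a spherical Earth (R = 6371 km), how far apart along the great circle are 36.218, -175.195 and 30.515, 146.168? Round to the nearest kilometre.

Δλ = 146.168 − -175.195 = 321.363°; wrapped into (−180°, 180°]: -38.637°.
Δφ = 30.515 − 36.218 = -5.703°.
a = sin²(Δφ/2) + cos φ₁ · cos φ₂ · sin²(Δλ/2) = 0.078540.
c = 2·atan2(√a, √(1−a)) = 0.56811 rad → d = 6371·c ≈ 3619.43 km.

3619 km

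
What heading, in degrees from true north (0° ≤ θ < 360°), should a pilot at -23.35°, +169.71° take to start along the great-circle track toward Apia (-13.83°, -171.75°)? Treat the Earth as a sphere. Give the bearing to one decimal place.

64.8°

Δλ = -171.75 − 169.71 = -341.46°; wrapped into (−180°, 180°]: 18.54°.
θ = atan2( sin Δλ · cos φ₂ , cos φ₁ · sin φ₂ − sin φ₁ · cos φ₂ · cos Δλ )
  = atan2(0.30875, 0.14542) = 64.780° → normalised to [0°, 360°): 64.780°.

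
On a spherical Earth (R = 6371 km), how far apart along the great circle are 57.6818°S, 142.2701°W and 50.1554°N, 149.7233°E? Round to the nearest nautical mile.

7287 nmi

Δλ = 149.7233 − -142.2701 = 291.9934°; wrapped into (−180°, 180°]: -68.0066°.
Δφ = 50.1554 − -57.6818 = 107.8372°.
a = sin²(Δφ/2) + cos φ₁ · cos φ₂ · sin²(Δλ/2) = 0.760285.
c = 2·atan2(√a, √(1−a)) = 2.11831 rad → d = 6371·c ≈ 13495.78 km ≈ 7287.14 nmi.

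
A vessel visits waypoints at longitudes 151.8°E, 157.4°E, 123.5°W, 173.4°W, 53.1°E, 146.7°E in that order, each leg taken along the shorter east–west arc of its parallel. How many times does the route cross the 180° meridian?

Leg 1: +151.8° → +157.4°, shortest Δλ = 5.6° (east) — does not cross 180°.
Leg 2: +157.4° → -123.5°, shortest Δλ = 79.1° (east) — crosses 180°.
Leg 3: -123.5° → -173.4°, shortest Δλ = -49.9° (west) — does not cross 180°.
Leg 4: -173.4° → +53.1°, shortest Δλ = -133.5° (west) — crosses 180°.
Leg 5: +53.1° → +146.7°, shortest Δλ = 93.6° (east) — does not cross 180°.
Total crossings: 2.

2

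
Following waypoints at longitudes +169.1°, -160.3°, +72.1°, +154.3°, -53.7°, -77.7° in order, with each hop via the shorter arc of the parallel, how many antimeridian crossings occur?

3

Leg 1: +169.1° → -160.3°, shortest Δλ = 30.6° (east) — crosses 180°.
Leg 2: -160.3° → +72.1°, shortest Δλ = -127.6° (west) — crosses 180°.
Leg 3: +72.1° → +154.3°, shortest Δλ = 82.2° (east) — does not cross 180°.
Leg 4: +154.3° → -53.7°, shortest Δλ = 152.0° (east) — crosses 180°.
Leg 5: -53.7° → -77.7°, shortest Δλ = -24.0° (west) — does not cross 180°.
Total crossings: 3.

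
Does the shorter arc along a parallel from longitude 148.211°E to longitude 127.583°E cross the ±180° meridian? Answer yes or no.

Signed shortest Δλ = ((127.583 − 148.211 + 180) mod 360) − 180 = -20.628°.
Going west by 20.628° from +148.211° reaches +127.583° without touching 180°.

No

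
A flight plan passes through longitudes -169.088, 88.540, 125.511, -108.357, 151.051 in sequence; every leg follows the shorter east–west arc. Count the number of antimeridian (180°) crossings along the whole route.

3

Leg 1: -169.088° → +88.540°, shortest Δλ = -102.372° (west) — crosses 180°.
Leg 2: +88.540° → +125.511°, shortest Δλ = 36.971° (east) — does not cross 180°.
Leg 3: +125.511° → -108.357°, shortest Δλ = 126.132° (east) — crosses 180°.
Leg 4: -108.357° → +151.051°, shortest Δλ = -100.592° (west) — crosses 180°.
Total crossings: 3.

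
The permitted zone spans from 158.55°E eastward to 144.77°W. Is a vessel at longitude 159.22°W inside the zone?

Band width going east from +158.55° to -144.77°: ((-144.77 − 158.55) mod 360) = 56.68°.
Offset of -159.22° east of the west edge: ((-159.22 − 158.55) mod 360) = 42.23°.
42.23° ≤ 56.68° ⇒ inside.

Yes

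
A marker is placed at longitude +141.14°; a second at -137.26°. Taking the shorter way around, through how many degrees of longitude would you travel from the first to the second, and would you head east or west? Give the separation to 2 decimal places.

Raw difference: -137.26 − 141.14 = -278.4°.
Normalise into (−180°, 180°]: -278.4° + 360° = 81.6°.
Positive ⇒ the second point lies to the east; separation 81.60°.

81.60° east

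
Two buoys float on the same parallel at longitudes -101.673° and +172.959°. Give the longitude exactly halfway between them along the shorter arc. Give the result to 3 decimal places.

-144.357°

Signed shortest Δλ from -101.673° to +172.959° is -85.368°.
Midpoint longitude = -101.673° + (-85.368°)/2 = -101.673° − 42.684° = -144.357°.
(The naïve average (-101.673 + +172.959)/2 = 35.643° is on the wrong side of the globe.)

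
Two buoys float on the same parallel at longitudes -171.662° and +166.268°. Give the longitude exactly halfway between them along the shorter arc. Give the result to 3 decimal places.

+177.303°

Signed shortest Δλ from -171.662° to +166.268° is -22.070°.
Midpoint longitude = -171.662° + (-22.070°)/2 = -171.662° − 11.035° = -182.697°.
Normalise into (−180°, 180°]: +177.303°.
(The naïve average (-171.662 + +166.268)/2 = -2.697° is on the wrong side of the globe.)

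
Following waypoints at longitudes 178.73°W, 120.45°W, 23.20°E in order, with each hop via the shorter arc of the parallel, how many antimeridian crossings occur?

Leg 1: -178.73° → -120.45°, shortest Δλ = 58.28° (east) — does not cross 180°.
Leg 2: -120.45° → +23.20°, shortest Δλ = 143.65° (east) — does not cross 180°.
Total crossings: 0.

0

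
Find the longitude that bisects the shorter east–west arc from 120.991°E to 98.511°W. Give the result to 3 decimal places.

Signed shortest Δλ from +120.991° to -98.511° is +140.498°.
Midpoint longitude = +120.991° + (+140.498°)/2 = +120.991° + 70.249° = +191.240°.
Normalise into (−180°, 180°]: -168.760°.
(The naïve average (+120.991 + -98.511)/2 = 11.24° is on the wrong side of the globe.)

168.760°W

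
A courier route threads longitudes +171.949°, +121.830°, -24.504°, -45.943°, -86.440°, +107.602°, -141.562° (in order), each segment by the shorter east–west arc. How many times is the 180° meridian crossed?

2

Leg 1: +171.949° → +121.830°, shortest Δλ = -50.119° (west) — does not cross 180°.
Leg 2: +121.830° → -24.504°, shortest Δλ = -146.334° (west) — does not cross 180°.
Leg 3: -24.504° → -45.943°, shortest Δλ = -21.439° (west) — does not cross 180°.
Leg 4: -45.943° → -86.440°, shortest Δλ = -40.497° (west) — does not cross 180°.
Leg 5: -86.440° → +107.602°, shortest Δλ = -165.958° (west) — crosses 180°.
Leg 6: +107.602° → -141.562°, shortest Δλ = 110.836° (east) — crosses 180°.
Total crossings: 2.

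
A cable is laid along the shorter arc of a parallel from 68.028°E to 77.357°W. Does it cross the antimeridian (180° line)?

No

Signed shortest Δλ = ((-77.357 − 68.028 + 180) mod 360) − 180 = -145.385°.
Going west by 145.385° from +68.028° reaches -77.357° without touching 180°.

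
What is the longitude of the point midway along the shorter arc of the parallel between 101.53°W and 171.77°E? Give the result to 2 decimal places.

144.88°W

Signed shortest Δλ from -101.53° to +171.77° is -86.70°.
Midpoint longitude = -101.53° + (-86.70°)/2 = -101.53° − 43.35° = -144.88°.
(The naïve average (-101.53 + +171.77)/2 = 35.12° is on the wrong side of the globe.)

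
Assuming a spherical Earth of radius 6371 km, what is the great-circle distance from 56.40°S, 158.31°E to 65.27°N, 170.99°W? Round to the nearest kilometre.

Δλ = -170.99 − 158.31 = -329.30°; wrapped into (−180°, 180°]: 30.70°.
Δφ = 65.27 − -56.40 = 121.67°.
a = sin²(Δφ/2) + cos φ₁ · cos φ₂ · sin²(Δλ/2) = 0.778736.
c = 2·atan2(√a, √(1−a)) = 2.16213 rad → d = 6371·c ≈ 13774.95 km.

13775 km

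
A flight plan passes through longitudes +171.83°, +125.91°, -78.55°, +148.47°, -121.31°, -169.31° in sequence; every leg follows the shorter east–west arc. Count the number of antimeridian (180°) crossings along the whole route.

3

Leg 1: +171.83° → +125.91°, shortest Δλ = -45.92° (west) — does not cross 180°.
Leg 2: +125.91° → -78.55°, shortest Δλ = 155.54° (east) — crosses 180°.
Leg 3: -78.55° → +148.47°, shortest Δλ = -132.98° (west) — crosses 180°.
Leg 4: +148.47° → -121.31°, shortest Δλ = 90.22° (east) — crosses 180°.
Leg 5: -121.31° → -169.31°, shortest Δλ = -48.0° (west) — does not cross 180°.
Total crossings: 3.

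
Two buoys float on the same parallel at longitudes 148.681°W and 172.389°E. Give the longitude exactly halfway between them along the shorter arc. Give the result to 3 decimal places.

168.146°W

Signed shortest Δλ from -148.681° to +172.389° is -38.930°.
Midpoint longitude = -148.681° + (-38.930°)/2 = -148.681° − 19.465° = -168.146°.
(The naïve average (-148.681 + +172.389)/2 = 11.854° is on the wrong side of the globe.)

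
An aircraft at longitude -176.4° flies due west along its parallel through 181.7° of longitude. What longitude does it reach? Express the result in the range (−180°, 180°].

Start at -176.4°; shift −181.7° → -358.1°.
-358.1° lies outside (−180°, 180°]; add 360° → +1.9°.

+1.9°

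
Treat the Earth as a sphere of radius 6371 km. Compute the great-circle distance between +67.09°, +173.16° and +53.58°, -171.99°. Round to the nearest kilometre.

Δλ = -171.99 − 173.16 = -345.15°; wrapped into (−180°, 180°]: 14.85°.
Δφ = 53.58 − 67.09 = -13.51°.
a = sin²(Δφ/2) + cos φ₁ · cos φ₂ · sin²(Δλ/2) = 0.017695.
c = 2·atan2(√a, √(1−a)) = 0.26684 rad → d = 6371·c ≈ 1700.02 km.

1700 km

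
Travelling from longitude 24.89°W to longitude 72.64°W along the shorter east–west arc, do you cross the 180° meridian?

No

Signed shortest Δλ = ((-72.64 − -24.89 + 180) mod 360) − 180 = -47.75°.
Going west by 47.75° from -24.89° reaches -72.64° without touching 180°.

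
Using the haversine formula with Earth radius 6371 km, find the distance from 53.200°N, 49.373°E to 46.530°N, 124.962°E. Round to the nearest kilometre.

Δλ = 124.962 − 49.373 = 75.589°.
Δφ = 46.530 − 53.200 = -6.670°.
a = sin²(Δφ/2) + cos φ₁ · cos φ₂ · sin²(Δλ/2) = 0.158158.
c = 2·atan2(√a, √(1−a)) = 0.81800 rad → d = 6371·c ≈ 5211.47 km.

5211 km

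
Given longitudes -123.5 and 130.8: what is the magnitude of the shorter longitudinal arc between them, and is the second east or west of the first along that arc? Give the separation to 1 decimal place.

105.7° west

Raw difference: 130.8 − -123.5 = 254.3°.
Normalise into (−180°, 180°]: 254.3° − 360° = -105.7°.
Negative ⇒ the second point lies to the west; separation 105.7°.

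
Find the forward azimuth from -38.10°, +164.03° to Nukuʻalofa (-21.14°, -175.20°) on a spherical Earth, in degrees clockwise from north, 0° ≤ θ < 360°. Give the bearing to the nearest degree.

52°

Δλ = -175.20 − 164.03 = -339.23°; wrapped into (−180°, 180°]: 20.77°.
θ = atan2( sin Δλ · cos φ₂ , cos φ₁ · sin φ₂ − sin φ₁ · cos φ₂ · cos Δλ )
  = atan2(0.33075, 0.25430) = 52.445° → normalised to [0°, 360°): 52.445°.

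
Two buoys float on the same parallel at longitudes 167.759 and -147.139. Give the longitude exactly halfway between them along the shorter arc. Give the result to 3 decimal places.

-169.690°

Signed shortest Δλ from +167.759° to -147.139° is +45.102°.
Midpoint longitude = +167.759° + (+45.102°)/2 = +167.759° + 22.551° = +190.310°.
Normalise into (−180°, 180°]: -169.690°.
(The naïve average (+167.759 + -147.139)/2 = 10.31° is on the wrong side of the globe.)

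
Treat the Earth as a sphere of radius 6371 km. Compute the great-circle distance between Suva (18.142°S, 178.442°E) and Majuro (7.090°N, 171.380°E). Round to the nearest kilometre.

2911 km

Δλ = 171.380 − 178.442 = -7.062°.
Δφ = 7.090 − -18.142 = 25.232°.
a = sin²(Δφ/2) + cos φ₁ · cos φ₂ · sin²(Δλ/2) = 0.051282.
c = 2·atan2(√a, √(1−a)) = 0.45688 rad → d = 6371·c ≈ 2910.76 km.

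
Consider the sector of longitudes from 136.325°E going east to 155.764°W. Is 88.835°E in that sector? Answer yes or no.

No

Band width going east from +136.325° to -155.764°: ((-155.764 − 136.325) mod 360) = 67.911°.
Offset of +88.835° east of the west edge: ((88.835 − 136.325) mod 360) = 312.510°.
312.510° > 67.911° ⇒ outside.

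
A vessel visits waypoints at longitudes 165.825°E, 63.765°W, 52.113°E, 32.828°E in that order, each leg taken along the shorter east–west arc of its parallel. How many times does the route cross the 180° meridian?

1

Leg 1: +165.825° → -63.765°, shortest Δλ = 130.41° (east) — crosses 180°.
Leg 2: -63.765° → +52.113°, shortest Δλ = 115.878° (east) — does not cross 180°.
Leg 3: +52.113° → +32.828°, shortest Δλ = -19.285° (west) — does not cross 180°.
Total crossings: 1.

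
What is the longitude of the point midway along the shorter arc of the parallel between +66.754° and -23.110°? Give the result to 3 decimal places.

+21.822°

Signed shortest Δλ from +66.754° to -23.110° is -89.864°.
Midpoint longitude = +66.754° + (-89.864°)/2 = +66.754° − 44.932° = +21.822°.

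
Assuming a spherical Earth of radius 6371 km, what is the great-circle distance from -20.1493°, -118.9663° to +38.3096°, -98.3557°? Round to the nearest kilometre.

Δλ = -98.3557 − -118.9663 = 20.6106°.
Δφ = 38.3096 − -20.1493 = 58.4589°.
a = sin²(Δφ/2) + cos φ₁ · cos φ₂ · sin²(Δλ/2) = 0.262020.
c = 2·atan2(√a, √(1−a)) = 1.07474 rad → d = 6371·c ≈ 6847.17 km.

6847 km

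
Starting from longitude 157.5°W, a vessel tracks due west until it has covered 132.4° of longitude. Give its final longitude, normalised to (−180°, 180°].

70.1°E

Start at -157.5°; shift −132.4° → -289.9°.
-289.9° lies outside (−180°, 180°]; add 360° → +70.1°.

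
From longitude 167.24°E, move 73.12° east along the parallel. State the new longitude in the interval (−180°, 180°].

119.64°W

Start at +167.24°; shift +73.12° → +240.36°.
+240.36° lies outside (−180°, 180°]; subtract 360° → -119.64°.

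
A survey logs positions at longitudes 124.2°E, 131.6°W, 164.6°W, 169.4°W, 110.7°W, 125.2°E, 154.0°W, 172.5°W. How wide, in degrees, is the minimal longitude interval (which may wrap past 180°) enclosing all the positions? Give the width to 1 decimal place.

125.1°

Sort the longitudes: -172.5°, -169.4°, -164.6°, -154.0°, -131.6°, -110.7°, +124.2°, +125.2°.
Eastward gaps between consecutive values (wrapping around): 3.1°, 4.8°, 10.6°, 22.4°, 20.9°, 234.9°, 1.0°, 62.3°.
Largest gap = 234.9° ⇒ minimal covering band is its complement: 360° − 234.9° = 125.1°.
Band runs from +124.2° eastward to -110.7°, crossing the antimeridian.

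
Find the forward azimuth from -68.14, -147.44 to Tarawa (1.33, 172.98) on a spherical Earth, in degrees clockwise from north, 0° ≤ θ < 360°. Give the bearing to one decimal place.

318.6°

Δλ = 172.98 − -147.44 = 320.42°; wrapped into (−180°, 180°]: -39.58°.
θ = atan2( sin Δλ · cos φ₂ , cos φ₁ · sin φ₂ − sin φ₁ · cos φ₂ · cos Δλ )
  = atan2(-0.63698, 0.72377) = -41.351° → normalised to [0°, 360°): 318.649°.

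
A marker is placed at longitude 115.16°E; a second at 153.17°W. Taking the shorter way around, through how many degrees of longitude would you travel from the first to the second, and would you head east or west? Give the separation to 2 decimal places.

91.67° east

Raw difference: -153.17 − 115.16 = -268.33°.
Normalise into (−180°, 180°]: -268.33° + 360° = 91.67°.
Positive ⇒ the second point lies to the east; separation 91.67°.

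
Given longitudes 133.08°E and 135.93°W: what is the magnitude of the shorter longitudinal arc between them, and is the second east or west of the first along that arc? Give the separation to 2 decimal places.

Raw difference: -135.93 − 133.08 = -269.01°.
Normalise into (−180°, 180°]: -269.01° + 360° = 90.99°.
Positive ⇒ the second point lies to the east; separation 90.99°.

90.99° east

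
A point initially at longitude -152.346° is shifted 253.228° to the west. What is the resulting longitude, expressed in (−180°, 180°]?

Start at -152.346°; shift −253.228° → -405.574°.
-405.574° lies outside (−180°, 180°]; add 360° → -45.574°.

-45.574°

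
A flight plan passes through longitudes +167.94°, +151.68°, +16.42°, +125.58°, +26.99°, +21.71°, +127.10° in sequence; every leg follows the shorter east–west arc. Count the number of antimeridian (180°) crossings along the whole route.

0

Leg 1: +167.94° → +151.68°, shortest Δλ = -16.26° (west) — does not cross 180°.
Leg 2: +151.68° → +16.42°, shortest Δλ = -135.26° (west) — does not cross 180°.
Leg 3: +16.42° → +125.58°, shortest Δλ = 109.16° (east) — does not cross 180°.
Leg 4: +125.58° → +26.99°, shortest Δλ = -98.59° (west) — does not cross 180°.
Leg 5: +26.99° → +21.71°, shortest Δλ = -5.28° (west) — does not cross 180°.
Leg 6: +21.71° → +127.10°, shortest Δλ = 105.39° (east) — does not cross 180°.
Total crossings: 0.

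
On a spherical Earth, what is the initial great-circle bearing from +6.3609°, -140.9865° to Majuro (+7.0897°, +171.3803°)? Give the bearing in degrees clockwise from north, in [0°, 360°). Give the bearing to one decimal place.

Δλ = 171.3803 − -140.9865 = 312.3668°; wrapped into (−180°, 180°]: -47.6332°.
θ = atan2( sin Δλ · cos φ₂ , cos φ₁ · sin φ₂ − sin φ₁ · cos φ₂ · cos Δλ )
  = atan2(-0.73320, 0.04858) = -86.210° → normalised to [0°, 360°): 273.790°.

273.8°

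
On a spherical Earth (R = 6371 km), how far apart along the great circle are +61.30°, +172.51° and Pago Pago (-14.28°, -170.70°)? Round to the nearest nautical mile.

Δλ = -170.70 − 172.51 = -343.21°; wrapped into (−180°, 180°]: 16.79°.
Δφ = -14.28 − 61.30 = -75.58°.
a = sin²(Δφ/2) + cos φ₁ · cos φ₂ · sin²(Δλ/2) = 0.385406.
c = 2·atan2(√a, √(1−a)) = 1.33955 rad → d = 6371·c ≈ 8534.29 km ≈ 4608.15 nmi.

4608 nmi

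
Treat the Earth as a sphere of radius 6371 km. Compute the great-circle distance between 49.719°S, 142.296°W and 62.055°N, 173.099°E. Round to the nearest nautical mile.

Δλ = 173.099 − -142.296 = 315.395°; wrapped into (−180°, 180°]: -44.605°.
Δφ = 62.055 − -49.719 = 111.774°.
a = sin²(Δφ/2) + cos φ₁ · cos φ₂ · sin²(Δλ/2) = 0.729108.
c = 2·atan2(√a, √(1−a)) = 2.04678 rad → d = 6371·c ≈ 13040.06 km ≈ 7041.07 nmi.

7041 nmi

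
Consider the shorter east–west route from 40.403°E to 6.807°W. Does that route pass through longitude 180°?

Signed shortest Δλ = ((-6.807 − 40.403 + 180) mod 360) − 180 = -47.21°.
Going west by 47.21° from +40.403° reaches -6.807° without touching 180°.

No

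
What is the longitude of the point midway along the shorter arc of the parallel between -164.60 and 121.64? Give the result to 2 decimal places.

+158.52°

Signed shortest Δλ from -164.60° to +121.64° is -73.76°.
Midpoint longitude = -164.60° + (-73.76°)/2 = -164.60° − 36.88° = -201.48°.
Normalise into (−180°, 180°]: +158.52°.
(The naïve average (-164.60 + +121.64)/2 = -21.48° is on the wrong side of the globe.)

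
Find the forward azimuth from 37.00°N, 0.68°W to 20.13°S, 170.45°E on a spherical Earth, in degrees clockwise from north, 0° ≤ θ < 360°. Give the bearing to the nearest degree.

27°

Δλ = 170.45 − -0.68 = 171.13°.
θ = atan2( sin Δλ · cos φ₂ , cos φ₁ · sin φ₂ − sin φ₁ · cos φ₂ · cos Δλ )
  = atan2(0.14477, 0.28344) = 27.057° → normalised to [0°, 360°): 27.057°.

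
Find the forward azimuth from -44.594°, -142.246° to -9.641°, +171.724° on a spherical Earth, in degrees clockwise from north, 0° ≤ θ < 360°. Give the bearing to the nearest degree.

Δλ = 171.724 − -142.246 = 313.970°; wrapped into (−180°, 180°]: -46.030°.
θ = atan2( sin Δλ · cos φ₂ , cos φ₁ · sin φ₂ − sin φ₁ · cos φ₂ · cos Δλ )
  = atan2(-0.70954, 0.36130) = -63.015° → normalised to [0°, 360°): 296.985°.

297°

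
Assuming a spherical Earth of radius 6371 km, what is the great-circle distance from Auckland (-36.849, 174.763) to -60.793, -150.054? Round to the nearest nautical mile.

Δλ = -150.054 − 174.763 = -324.817°; wrapped into (−180°, 180°]: 35.183°.
Δφ = -60.793 − -36.849 = -23.944°.
a = sin²(Δφ/2) + cos φ₁ · cos φ₂ · sin²(Δλ/2) = 0.078696.
c = 2·atan2(√a, √(1−a)) = 0.56869 rad → d = 6371·c ≈ 3623.11 km ≈ 1956.32 nmi.

1956 nmi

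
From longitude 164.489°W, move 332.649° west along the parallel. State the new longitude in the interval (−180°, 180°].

Start at -164.489°; shift −332.649° → -497.138°.
-497.138° lies outside (−180°, 180°]; add 360° → -137.138°.

137.138°W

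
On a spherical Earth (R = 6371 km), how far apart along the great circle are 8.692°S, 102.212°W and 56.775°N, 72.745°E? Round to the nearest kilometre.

14651 km

Δλ = 72.745 − -102.212 = 174.957°.
Δφ = 56.775 − -8.692 = 65.467°.
a = sin²(Δφ/2) + cos φ₁ · cos φ₂ · sin²(Δλ/2) = 0.832978.
c = 2·atan2(√a, √(1−a)) = 2.29957 rad → d = 6371·c ≈ 14650.57 km.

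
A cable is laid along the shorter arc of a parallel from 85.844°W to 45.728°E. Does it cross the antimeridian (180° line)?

Signed shortest Δλ = ((45.728 − -85.844 + 180) mod 360) − 180 = 131.572°.
Going east by 131.572° from -85.844° reaches +45.728° without touching 180°.

No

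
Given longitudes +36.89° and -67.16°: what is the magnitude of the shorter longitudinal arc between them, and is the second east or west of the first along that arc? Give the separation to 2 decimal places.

104.05° west

Raw difference: -67.16 − 36.89 = -104.05°.
Normalise into (−180°, 180°]: -104.05° stays -104.05°.
Negative ⇒ the second point lies to the west; separation 104.05°.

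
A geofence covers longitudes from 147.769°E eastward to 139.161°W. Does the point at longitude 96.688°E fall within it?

Band width going east from +147.769° to -139.161°: ((-139.161 − 147.769) mod 360) = 73.070°.
Offset of +96.688° east of the west edge: ((96.688 − 147.769) mod 360) = 308.919°.
308.919° > 73.070° ⇒ outside.

No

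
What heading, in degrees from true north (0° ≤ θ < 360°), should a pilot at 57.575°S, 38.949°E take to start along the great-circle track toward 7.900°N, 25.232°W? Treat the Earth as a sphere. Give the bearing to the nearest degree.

296°

Δλ = -25.232 − 38.949 = -64.181°.
θ = atan2( sin Δλ · cos φ₂ , cos φ₁ · sin φ₂ − sin φ₁ · cos φ₂ · cos Δλ )
  = atan2(-0.89163, 0.43784) = -63.847° → normalised to [0°, 360°): 296.153°.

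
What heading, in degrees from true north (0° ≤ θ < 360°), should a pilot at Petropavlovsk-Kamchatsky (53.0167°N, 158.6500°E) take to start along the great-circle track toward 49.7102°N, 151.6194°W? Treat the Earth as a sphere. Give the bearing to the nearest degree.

Δλ = -151.6194 − 158.6500 = -310.2694°; wrapped into (−180°, 180°]: 49.7306°.
θ = atan2( sin Δλ · cos φ₂ , cos φ₁ · sin φ₂ − sin φ₁ · cos φ₂ · cos Δλ )
  = atan2(0.49341, 0.12499) = 75.785° → normalised to [0°, 360°): 75.785°.

76°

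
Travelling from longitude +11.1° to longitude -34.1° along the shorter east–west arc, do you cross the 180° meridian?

Signed shortest Δλ = ((-34.1 − 11.1 + 180) mod 360) − 180 = -45.2°.
Going west by 45.2° from +11.1° reaches -34.1° without touching 180°.

No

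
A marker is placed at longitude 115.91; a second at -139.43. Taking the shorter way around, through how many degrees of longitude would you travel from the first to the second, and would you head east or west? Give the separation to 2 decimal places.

104.66° east

Raw difference: -139.43 − 115.91 = -255.34°.
Normalise into (−180°, 180°]: -255.34° + 360° = 104.66°.
Positive ⇒ the second point lies to the east; separation 104.66°.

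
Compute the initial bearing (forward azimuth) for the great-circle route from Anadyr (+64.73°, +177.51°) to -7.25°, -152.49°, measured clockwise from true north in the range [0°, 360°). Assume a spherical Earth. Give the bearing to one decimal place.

149.2°

Δλ = -152.49 − 177.51 = -330.00°; wrapped into (−180°, 180°]: 30.00°.
θ = atan2( sin Δλ · cos φ₂ , cos φ₁ · sin φ₂ − sin φ₁ · cos φ₂ · cos Δλ )
  = atan2(0.49600, -0.83076) = 149.161° → normalised to [0°, 360°): 149.161°.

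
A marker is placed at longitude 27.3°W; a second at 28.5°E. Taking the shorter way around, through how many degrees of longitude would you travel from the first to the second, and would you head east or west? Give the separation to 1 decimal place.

55.8° east

Raw difference: 28.5 − -27.3 = 55.8°.
Normalise into (−180°, 180°]: 55.8° stays 55.8°.
Positive ⇒ the second point lies to the east; separation 55.8°.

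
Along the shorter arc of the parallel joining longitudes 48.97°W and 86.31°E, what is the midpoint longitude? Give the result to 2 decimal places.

Signed shortest Δλ from -48.97° to +86.31° is +135.28°.
Midpoint longitude = -48.97° + (+135.28°)/2 = -48.97° + 67.64° = +18.67°.

18.67°E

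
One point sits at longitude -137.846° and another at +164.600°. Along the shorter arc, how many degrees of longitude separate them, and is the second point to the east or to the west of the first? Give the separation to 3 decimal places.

57.554° west

Raw difference: 164.600 − -137.846 = 302.446°.
Normalise into (−180°, 180°]: 302.446° − 360° = -57.554°.
Negative ⇒ the second point lies to the west; separation 57.554°.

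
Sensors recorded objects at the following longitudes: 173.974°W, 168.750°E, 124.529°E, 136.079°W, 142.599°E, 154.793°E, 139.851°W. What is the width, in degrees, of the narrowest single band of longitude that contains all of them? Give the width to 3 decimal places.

99.392°

Sort the longitudes: -173.974°, -139.851°, -136.079°, +124.529°, +142.599°, +154.793°, +168.750°.
Eastward gaps between consecutive values (wrapping around): 34.123°, 3.772°, 260.608°, 18.070°, 12.194°, 13.957°, 17.276°.
Largest gap = 260.608° ⇒ minimal covering band is its complement: 360° − 260.608° = 99.392°.
Band runs from +124.529° eastward to -136.079°, crossing the antimeridian.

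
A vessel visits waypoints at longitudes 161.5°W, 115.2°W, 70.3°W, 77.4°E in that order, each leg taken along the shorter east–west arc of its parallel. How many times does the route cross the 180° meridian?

0

Leg 1: -161.5° → -115.2°, shortest Δλ = 46.3° (east) — does not cross 180°.
Leg 2: -115.2° → -70.3°, shortest Δλ = 44.9° (east) — does not cross 180°.
Leg 3: -70.3° → +77.4°, shortest Δλ = 147.7° (east) — does not cross 180°.
Total crossings: 0.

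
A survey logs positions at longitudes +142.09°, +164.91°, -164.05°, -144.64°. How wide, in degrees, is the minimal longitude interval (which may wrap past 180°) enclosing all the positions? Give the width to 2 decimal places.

Sort the longitudes: -164.05°, -144.64°, +142.09°, +164.91°.
Eastward gaps between consecutive values (wrapping around): 19.41°, 286.73°, 22.82°, 31.04°.
Largest gap = 286.73° ⇒ minimal covering band is its complement: 360° − 286.73° = 73.27°.
Band runs from +142.09° eastward to -144.64°, crossing the antimeridian.

73.27°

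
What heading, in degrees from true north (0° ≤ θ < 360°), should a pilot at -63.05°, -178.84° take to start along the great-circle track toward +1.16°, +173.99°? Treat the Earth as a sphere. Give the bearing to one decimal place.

Δλ = 173.99 − -178.84 = 352.83°; wrapped into (−180°, 180°]: -7.17°.
θ = atan2( sin Δλ · cos φ₂ , cos φ₁ · sin φ₂ − sin φ₁ · cos φ₂ · cos Δλ )
  = atan2(-0.12479, 0.89343) = -7.951° → normalised to [0°, 360°): 352.049°.

352.0°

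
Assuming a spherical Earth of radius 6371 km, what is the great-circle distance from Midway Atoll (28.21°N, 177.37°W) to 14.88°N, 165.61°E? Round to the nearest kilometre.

2296 km

Δλ = 165.61 − -177.37 = 342.98°; wrapped into (−180°, 180°]: -17.02°.
Δφ = 14.88 − 28.21 = -13.33°.
a = sin²(Δφ/2) + cos φ₁ · cos φ₂ · sin²(Δλ/2) = 0.032121.
c = 2·atan2(√a, √(1−a)) = 0.36040 rad → d = 6371·c ≈ 2296.08 km.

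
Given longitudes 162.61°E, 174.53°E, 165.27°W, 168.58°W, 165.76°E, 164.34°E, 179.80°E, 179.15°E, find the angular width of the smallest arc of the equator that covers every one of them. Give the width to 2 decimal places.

32.12°

Sort the longitudes: -168.58°, -165.27°, +162.61°, +164.34°, +165.76°, +174.53°, +179.15°, +179.80°.
Eastward gaps between consecutive values (wrapping around): 3.31°, 327.88°, 1.73°, 1.42°, 8.77°, 4.62°, 0.65°, 11.62°.
Largest gap = 327.88° ⇒ minimal covering band is its complement: 360° − 327.88° = 32.12°.
Band runs from +162.61° eastward to -165.27°, crossing the antimeridian.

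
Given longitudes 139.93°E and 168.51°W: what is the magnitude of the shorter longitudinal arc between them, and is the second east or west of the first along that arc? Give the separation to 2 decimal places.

Raw difference: -168.51 − 139.93 = -308.44°.
Normalise into (−180°, 180°]: -308.44° + 360° = 51.56°.
Positive ⇒ the second point lies to the east; separation 51.56°.

51.56° east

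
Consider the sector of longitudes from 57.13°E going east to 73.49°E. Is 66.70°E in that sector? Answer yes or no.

Yes

Band width going east from +57.13° to +73.49°: ((73.49 − 57.13) mod 360) = 16.36°.
Offset of +66.70° east of the west edge: ((66.70 − 57.13) mod 360) = 9.57°.
9.57° ≤ 16.36° ⇒ inside.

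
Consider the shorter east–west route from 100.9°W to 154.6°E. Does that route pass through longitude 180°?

Yes

Naïve |154.6 − -100.9| = 255.5° > 180°, so the shorter arc goes the other way round — across 180°.
Signed shortest Δλ = ((154.6 − -100.9 + 180) mod 360) − 180 = -104.5°.
Going west by 104.5° from -100.9° passes through 180° before reaching +154.6°.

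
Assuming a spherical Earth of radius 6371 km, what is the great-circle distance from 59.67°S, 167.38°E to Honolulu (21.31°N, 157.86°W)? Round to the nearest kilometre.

Δλ = -157.86 − 167.38 = -325.24°; wrapped into (−180°, 180°]: 34.76°.
Δφ = 21.31 − -59.67 = 80.98°.
a = sin²(Δφ/2) + cos φ₁ · cos φ₂ · sin²(Δλ/2) = 0.463587.
c = 2·atan2(√a, √(1−a)) = 1.49791 rad → d = 6371·c ≈ 9543.16 km.

9543 km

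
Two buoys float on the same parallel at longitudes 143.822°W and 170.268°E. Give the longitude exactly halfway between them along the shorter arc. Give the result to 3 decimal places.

166.777°W

Signed shortest Δλ from -143.822° to +170.268° is -45.910°.
Midpoint longitude = -143.822° + (-45.910°)/2 = -143.822° − 22.955° = -166.777°.
(The naïve average (-143.822 + +170.268)/2 = 13.223° is on the wrong side of the globe.)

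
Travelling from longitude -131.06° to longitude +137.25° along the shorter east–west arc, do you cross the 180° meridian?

Yes

Naïve |137.25 − -131.06| = 268.31° > 180°, so the shorter arc goes the other way round — across 180°.
Signed shortest Δλ = ((137.25 − -131.06 + 180) mod 360) − 180 = -91.69°.
Going west by 91.69° from -131.06° passes through 180° before reaching +137.25°.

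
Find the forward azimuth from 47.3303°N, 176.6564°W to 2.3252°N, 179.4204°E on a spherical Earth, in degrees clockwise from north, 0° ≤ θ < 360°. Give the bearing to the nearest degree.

Δλ = 179.4204 − -176.6564 = 356.0768°; wrapped into (−180°, 180°]: -3.9232°.
θ = atan2( sin Δλ · cos φ₂ , cos φ₁ · sin φ₂ − sin φ₁ · cos φ₂ · cos Δλ )
  = atan2(-0.06836, -0.70545) = -174.465° → normalised to [0°, 360°): 185.535°.

186°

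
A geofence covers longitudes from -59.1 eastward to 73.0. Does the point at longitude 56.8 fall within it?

Yes

Band width going east from -59.1° to +73.0°: ((73.0 − -59.1) mod 360) = 132.1°.
Offset of +56.8° east of the west edge: ((56.8 − -59.1) mod 360) = 115.9°.
115.9° ≤ 132.1° ⇒ inside.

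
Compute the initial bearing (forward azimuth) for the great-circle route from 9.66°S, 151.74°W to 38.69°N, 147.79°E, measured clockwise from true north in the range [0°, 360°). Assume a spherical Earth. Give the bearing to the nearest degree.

Δλ = 147.79 − -151.74 = 299.53°; wrapped into (−180°, 180°]: -60.47°.
θ = atan2( sin Δλ · cos φ₂ , cos φ₁ · sin φ₂ − sin φ₁ · cos φ₂ · cos Δλ )
  = atan2(-0.67915, 0.68080) = -44.930° → normalised to [0°, 360°): 315.070°.

315°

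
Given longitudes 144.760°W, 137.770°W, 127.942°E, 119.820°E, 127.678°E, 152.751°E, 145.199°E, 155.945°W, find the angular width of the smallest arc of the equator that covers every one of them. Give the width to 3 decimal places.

Sort the longitudes: -155.945°, -144.760°, -137.770°, +119.820°, +127.678°, +127.942°, +145.199°, +152.751°.
Eastward gaps between consecutive values (wrapping around): 11.185°, 6.990°, 257.590°, 7.858°, 0.264°, 17.257°, 7.552°, 51.304°.
Largest gap = 257.590° ⇒ minimal covering band is its complement: 360° − 257.590° = 102.410°.
Band runs from +119.820° eastward to -137.770°, crossing the antimeridian.

102.410°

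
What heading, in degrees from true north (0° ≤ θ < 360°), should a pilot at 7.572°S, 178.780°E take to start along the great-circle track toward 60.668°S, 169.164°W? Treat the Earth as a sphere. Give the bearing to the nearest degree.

Δλ = -169.164 − 178.780 = -347.944°; wrapped into (−180°, 180°]: 12.056°.
θ = atan2( sin Δλ · cos φ₂ , cos φ₁ · sin φ₂ − sin φ₁ · cos φ₂ · cos Δλ )
  = atan2(0.10232, -0.80107) = 172.721° → normalised to [0°, 360°): 172.721°.

173°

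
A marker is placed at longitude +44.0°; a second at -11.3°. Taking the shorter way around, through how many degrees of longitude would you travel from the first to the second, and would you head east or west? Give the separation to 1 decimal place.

Raw difference: -11.3 − 44.0 = -55.3°.
Normalise into (−180°, 180°]: -55.3° stays -55.3°.
Negative ⇒ the second point lies to the west; separation 55.3°.

55.3° west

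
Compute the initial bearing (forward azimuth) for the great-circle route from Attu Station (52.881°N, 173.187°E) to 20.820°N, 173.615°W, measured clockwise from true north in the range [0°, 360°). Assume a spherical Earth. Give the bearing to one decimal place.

Δλ = -173.615 − 173.187 = -346.802°; wrapped into (−180°, 180°]: 13.198°.
θ = atan2( sin Δλ · cos φ₂ , cos φ₁ · sin φ₂ − sin φ₁ · cos φ₂ · cos Δλ )
  = atan2(0.21341, -0.51114) = 157.339° → normalised to [0°, 360°): 157.339°.

157.3°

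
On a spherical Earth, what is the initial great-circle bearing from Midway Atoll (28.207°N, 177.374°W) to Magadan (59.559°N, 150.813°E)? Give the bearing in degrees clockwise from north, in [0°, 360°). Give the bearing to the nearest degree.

Δλ = 150.813 − -177.374 = 328.187°; wrapped into (−180°, 180°]: -31.813°.
θ = atan2( sin Δλ · cos φ₂ , cos φ₁ · sin φ₂ − sin φ₁ · cos φ₂ · cos Δλ )
  = atan2(-0.26708, 0.55627) = -25.647° → normalised to [0°, 360°): 334.353°.

334°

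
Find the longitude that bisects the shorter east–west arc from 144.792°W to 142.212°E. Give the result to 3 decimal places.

Signed shortest Δλ from -144.792° to +142.212° is -72.996°.
Midpoint longitude = -144.792° + (-72.996°)/2 = -144.792° − 36.498° = -181.290°.
Normalise into (−180°, 180°]: +178.710°.
(The naïve average (-144.792 + +142.212)/2 = -1.29° is on the wrong side of the globe.)

178.710°E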